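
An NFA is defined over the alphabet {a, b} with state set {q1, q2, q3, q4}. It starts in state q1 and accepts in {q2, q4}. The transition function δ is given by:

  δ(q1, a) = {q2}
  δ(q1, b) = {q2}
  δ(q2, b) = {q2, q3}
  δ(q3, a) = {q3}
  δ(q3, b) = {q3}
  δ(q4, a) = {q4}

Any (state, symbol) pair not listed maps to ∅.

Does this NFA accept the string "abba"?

Start in {q1}.
Read 'a': q1→{q2}; now {q2}.
Read 'b': q2→{q2, q3}; now {q2, q3}.
Read 'b': q2→{q2, q3}, q3→{q3}; now {q2, q3}.
Read 'a': q2→∅, q3→{q3}; now {q3}.
The final set {q3} contains no accepting state.

No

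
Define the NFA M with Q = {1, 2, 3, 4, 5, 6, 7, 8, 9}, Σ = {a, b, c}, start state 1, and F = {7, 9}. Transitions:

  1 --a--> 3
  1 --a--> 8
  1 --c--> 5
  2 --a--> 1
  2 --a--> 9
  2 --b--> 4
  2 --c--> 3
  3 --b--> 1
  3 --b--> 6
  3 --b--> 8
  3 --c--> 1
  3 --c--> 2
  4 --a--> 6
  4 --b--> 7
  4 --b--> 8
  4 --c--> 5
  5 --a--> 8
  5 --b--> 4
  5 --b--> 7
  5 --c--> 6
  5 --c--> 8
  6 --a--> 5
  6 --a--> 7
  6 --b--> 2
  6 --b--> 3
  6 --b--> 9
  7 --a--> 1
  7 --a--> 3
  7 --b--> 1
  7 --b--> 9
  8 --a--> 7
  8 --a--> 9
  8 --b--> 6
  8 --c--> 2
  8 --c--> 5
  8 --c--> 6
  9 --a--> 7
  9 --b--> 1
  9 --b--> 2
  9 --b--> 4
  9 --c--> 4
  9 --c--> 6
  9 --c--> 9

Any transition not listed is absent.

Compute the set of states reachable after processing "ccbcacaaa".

{1, 3, 7, 8, 9}

Start in {1}.
Read 'c': {1} → {5}.
Read 'c': {5} → {6, 8}.
Read 'b': {6, 8} → {2, 3, 6, 9}.
Read 'c': {2, 3, 6, 9} → {1, 2, 3, 4, 6, 9}.
Read 'a': {1, 2, 3, 4, 6, 9} → {1, 3, 5, 6, 7, 8, 9}.
Read 'c': {1, 3, 5, 6, 7, 8, 9} → {1, 2, 4, 5, 6, 8, 9}.
Read 'a': {1, 2, 4, 5, 6, 8, 9} → {1, 3, 5, 6, 7, 8, 9}.
Read 'a': {1, 3, 5, 6, 7, 8, 9} → {1, 3, 5, 7, 8, 9}.
Read 'a': {1, 3, 5, 7, 8, 9} → {1, 3, 7, 8, 9}.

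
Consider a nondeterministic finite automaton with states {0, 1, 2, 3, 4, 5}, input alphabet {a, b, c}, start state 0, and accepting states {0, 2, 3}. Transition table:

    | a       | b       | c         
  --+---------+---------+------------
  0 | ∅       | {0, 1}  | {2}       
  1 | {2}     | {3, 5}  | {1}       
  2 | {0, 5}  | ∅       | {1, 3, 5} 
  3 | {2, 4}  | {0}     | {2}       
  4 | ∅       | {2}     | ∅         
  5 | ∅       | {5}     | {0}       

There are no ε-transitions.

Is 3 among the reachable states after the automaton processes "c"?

No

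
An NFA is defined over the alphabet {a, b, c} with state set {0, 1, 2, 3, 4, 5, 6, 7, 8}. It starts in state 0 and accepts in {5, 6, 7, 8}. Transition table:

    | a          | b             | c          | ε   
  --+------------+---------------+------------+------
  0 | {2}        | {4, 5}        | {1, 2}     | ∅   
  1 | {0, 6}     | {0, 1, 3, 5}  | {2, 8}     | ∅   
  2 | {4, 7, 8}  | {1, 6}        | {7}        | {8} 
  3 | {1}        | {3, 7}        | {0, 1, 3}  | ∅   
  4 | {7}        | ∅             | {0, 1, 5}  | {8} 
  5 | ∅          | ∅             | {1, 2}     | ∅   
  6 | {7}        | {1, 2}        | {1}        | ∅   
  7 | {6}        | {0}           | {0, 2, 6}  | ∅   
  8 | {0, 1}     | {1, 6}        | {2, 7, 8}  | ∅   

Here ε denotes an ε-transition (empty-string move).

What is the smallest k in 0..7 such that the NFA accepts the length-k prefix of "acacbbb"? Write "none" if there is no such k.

Start in {0}.
Read 'a': 0→{2}; union {2}; ε-closure = {2, 8}.
None of the earlier sets intersect F, but {2, 8} does.

1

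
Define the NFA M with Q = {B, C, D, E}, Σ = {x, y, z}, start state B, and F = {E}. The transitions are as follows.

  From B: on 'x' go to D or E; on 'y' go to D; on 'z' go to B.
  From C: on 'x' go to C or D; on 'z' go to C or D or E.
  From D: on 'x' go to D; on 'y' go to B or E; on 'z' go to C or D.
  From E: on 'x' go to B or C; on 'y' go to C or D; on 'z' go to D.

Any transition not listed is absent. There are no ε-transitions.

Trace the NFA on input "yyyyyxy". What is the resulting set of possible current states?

{B, E}

Start in {B}.
Read 'y': {B} → {D}.
Read 'y': {D} → {B, E}.
Read 'y': {B, E} → {C, D}.
Read 'y': {C, D} → {B, E}.
Read 'y': {B, E} → {C, D}.
Read 'x': {C, D} → {C, D}.
Read 'y': {C, D} → {B, E}.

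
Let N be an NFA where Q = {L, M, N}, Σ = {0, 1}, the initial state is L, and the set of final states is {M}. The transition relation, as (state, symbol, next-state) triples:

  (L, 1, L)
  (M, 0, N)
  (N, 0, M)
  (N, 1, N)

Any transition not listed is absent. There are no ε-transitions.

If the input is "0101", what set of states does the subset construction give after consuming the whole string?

Start in {L}.
Read '0': L→∅; now ∅.
The set is empty and remains empty for the remaining 3 symbols.

∅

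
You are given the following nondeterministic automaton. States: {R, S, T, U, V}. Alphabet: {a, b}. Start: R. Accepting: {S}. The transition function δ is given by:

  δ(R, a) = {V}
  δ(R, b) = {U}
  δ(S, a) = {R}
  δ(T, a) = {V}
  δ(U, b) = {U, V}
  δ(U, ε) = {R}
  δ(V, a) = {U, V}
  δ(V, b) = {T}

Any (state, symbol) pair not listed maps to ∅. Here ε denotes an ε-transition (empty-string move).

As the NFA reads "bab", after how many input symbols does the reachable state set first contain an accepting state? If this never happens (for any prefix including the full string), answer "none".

none

Start in {R}.
Read 'b': R→{U}; union {U}; ε-closure = {R, U}.
Read 'a': R→{V}, U→∅; now {V}.
Read 'b': V→{T}; now {T}.
No reachable set along the way intersects F.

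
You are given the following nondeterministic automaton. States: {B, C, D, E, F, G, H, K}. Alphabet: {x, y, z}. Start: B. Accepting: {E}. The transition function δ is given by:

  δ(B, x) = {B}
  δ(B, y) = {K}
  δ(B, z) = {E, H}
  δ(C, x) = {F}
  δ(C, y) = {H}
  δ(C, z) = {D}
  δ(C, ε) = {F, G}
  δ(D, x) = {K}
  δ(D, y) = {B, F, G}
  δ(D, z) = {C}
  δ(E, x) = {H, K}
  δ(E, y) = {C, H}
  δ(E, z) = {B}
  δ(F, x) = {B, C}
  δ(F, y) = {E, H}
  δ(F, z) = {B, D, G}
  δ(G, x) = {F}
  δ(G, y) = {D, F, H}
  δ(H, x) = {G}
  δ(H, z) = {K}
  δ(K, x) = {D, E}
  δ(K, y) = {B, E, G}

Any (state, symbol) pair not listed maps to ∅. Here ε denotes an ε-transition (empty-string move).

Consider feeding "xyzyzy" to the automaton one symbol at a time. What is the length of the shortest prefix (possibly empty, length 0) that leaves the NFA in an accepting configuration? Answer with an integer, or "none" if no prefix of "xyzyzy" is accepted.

none

Start in {B}.
Read 'x': B→{B}; now {B}.
Read 'y': B→{K}; now {K}.
Read 'z': K→∅; now ∅.
The set is empty and remains empty for the remaining 3 symbols.
No reachable set along the way intersects F.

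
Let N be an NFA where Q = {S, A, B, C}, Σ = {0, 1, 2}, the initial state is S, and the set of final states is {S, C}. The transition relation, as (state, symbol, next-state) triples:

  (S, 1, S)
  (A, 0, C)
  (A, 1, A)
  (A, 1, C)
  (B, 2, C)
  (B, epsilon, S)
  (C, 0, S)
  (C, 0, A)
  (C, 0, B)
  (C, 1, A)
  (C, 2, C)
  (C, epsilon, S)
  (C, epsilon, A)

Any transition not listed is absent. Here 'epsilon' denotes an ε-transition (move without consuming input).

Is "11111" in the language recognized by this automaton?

Yes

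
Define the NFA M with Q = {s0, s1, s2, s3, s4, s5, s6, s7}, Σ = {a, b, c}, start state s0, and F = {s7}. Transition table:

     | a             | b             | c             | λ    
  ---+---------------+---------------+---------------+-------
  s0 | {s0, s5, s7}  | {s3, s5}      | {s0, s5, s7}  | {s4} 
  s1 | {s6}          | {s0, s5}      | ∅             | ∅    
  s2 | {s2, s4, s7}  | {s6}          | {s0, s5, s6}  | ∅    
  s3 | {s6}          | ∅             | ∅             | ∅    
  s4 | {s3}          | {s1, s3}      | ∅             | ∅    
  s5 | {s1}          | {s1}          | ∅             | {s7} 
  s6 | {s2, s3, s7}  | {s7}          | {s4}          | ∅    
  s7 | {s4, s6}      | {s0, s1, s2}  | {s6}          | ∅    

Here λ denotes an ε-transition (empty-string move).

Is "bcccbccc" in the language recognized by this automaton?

No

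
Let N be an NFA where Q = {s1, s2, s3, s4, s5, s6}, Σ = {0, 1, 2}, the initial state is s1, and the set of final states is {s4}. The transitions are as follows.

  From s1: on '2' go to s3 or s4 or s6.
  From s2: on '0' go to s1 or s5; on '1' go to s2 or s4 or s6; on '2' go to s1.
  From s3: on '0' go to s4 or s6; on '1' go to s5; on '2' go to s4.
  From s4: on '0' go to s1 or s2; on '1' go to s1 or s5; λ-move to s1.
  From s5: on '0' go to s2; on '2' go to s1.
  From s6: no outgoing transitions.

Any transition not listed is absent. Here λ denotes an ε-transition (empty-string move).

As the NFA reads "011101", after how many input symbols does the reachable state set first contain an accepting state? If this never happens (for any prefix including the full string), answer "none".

none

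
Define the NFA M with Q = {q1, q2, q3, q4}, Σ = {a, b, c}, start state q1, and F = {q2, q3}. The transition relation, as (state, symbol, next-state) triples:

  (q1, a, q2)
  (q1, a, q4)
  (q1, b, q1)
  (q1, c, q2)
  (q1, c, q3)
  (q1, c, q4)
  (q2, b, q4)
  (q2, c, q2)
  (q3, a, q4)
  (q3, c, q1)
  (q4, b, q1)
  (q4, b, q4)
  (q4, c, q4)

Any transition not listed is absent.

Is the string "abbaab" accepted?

Start in {q1}.
Read 'a': {q1} → {q2, q4}.
Read 'b': {q2, q4} → {q1, q4}.
Read 'b': {q1, q4} → {q1, q4}.
Read 'a': {q1, q4} → {q2, q4}.
Read 'a': {q2, q4} → ∅.
The set is empty and remains empty for the remaining 1 symbol.
The final set ∅ contains no accepting state.

No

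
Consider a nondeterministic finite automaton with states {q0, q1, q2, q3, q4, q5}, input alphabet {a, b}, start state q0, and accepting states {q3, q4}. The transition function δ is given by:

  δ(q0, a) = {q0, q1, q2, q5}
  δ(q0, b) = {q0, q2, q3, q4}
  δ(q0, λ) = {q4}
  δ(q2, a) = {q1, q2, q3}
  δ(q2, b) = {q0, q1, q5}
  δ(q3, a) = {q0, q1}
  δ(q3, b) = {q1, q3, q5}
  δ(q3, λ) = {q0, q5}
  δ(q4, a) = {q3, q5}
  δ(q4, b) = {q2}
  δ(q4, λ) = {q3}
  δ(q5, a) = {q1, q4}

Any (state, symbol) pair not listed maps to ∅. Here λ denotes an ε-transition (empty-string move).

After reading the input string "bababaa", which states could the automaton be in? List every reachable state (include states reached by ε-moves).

{q0, q1, q2, q3, q4, q5}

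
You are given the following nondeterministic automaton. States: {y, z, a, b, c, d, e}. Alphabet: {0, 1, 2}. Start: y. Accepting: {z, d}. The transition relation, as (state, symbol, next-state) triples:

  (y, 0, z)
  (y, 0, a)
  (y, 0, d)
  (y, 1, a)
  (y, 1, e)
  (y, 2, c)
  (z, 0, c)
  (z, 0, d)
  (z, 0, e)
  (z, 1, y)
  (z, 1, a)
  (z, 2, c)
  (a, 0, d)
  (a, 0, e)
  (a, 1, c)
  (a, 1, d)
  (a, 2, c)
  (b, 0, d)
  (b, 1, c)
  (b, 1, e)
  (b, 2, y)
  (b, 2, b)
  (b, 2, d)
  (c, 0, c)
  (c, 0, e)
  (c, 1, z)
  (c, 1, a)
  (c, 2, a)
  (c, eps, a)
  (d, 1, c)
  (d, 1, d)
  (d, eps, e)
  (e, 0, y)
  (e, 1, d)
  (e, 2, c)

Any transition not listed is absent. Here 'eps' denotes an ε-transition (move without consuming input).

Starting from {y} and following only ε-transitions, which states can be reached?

{y}

Begin with {y}.
No ε-moves leave this set, so the closure equals the set itself.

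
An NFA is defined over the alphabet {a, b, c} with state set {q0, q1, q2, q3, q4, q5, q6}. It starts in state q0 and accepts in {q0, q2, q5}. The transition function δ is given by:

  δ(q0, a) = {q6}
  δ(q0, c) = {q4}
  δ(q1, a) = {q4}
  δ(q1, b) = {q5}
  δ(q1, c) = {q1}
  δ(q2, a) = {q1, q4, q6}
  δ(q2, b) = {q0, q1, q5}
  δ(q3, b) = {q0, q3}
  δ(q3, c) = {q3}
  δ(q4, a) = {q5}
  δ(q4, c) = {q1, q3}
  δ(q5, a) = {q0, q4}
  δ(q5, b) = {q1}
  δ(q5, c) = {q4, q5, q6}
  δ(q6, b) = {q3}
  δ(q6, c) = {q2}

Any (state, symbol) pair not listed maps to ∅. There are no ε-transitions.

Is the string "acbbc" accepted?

Yes

Start in {q0}.
Read 'a': {q0} → {q6}.
Read 'c': {q6} → {q2}.
Read 'b': {q2} → {q0, q1, q5}.
Read 'b': {q0, q1, q5} → {q1, q5}.
Read 'c': {q1, q5} → {q1, q4, q5, q6}.
The final set {q1, q4, q5, q6} contains the accepting state q5.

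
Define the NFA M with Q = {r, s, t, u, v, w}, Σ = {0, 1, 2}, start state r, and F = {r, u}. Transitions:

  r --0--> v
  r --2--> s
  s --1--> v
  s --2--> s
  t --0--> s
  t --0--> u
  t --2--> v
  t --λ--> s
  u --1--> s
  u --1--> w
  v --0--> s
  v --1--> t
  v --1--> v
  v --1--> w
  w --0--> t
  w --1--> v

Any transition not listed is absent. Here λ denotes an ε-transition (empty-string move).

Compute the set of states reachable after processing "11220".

Start in {r}.
Read '1': r→∅; now ∅.
The set is empty and remains empty for the remaining 4 symbols.

∅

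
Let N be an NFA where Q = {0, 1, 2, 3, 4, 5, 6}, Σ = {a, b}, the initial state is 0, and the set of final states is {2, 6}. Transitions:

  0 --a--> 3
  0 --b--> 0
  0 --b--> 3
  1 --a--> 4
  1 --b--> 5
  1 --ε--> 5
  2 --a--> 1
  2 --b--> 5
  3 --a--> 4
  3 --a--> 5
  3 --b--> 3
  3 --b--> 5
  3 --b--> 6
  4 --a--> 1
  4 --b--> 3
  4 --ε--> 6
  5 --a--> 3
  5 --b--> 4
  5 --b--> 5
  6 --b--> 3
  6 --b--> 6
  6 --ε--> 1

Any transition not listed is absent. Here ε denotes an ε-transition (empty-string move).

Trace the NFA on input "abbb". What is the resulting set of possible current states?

{1, 3, 4, 5, 6}

Start in {0}.
Read 'a': 0→{3}; now {3}.
Read 'b': 3→{3, 5, 6}; union {3, 5, 6}; ε-closure = {1, 3, 5, 6}.
Read 'b': 1→{5}, 3→{3, 5, 6}, 5→{4, 5}, 6→{3, 6}; union {3, 4, 5, 6}; ε-closure = {1, 3, 4, 5, 6}.
Read 'b': 1→{5}, 3→{3, 5, 6}, 4→{3}, 5→{4, 5}, 6→{3, 6}; union {3, 4, 5, 6}; ε-closure = {1, 3, 4, 5, 6}.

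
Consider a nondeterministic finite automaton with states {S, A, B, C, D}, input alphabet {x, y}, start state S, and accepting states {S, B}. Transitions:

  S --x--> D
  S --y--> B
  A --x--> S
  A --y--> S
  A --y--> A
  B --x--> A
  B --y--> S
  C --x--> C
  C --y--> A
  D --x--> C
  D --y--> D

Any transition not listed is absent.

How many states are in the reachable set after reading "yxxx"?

Start in {S}.
Read 'y': S→{B}; now {B}.
Read 'x': B→{A}; now {A}.
Read 'x': A→{S}; now {S}.
Read 'x': S→{D}; now {D}.
That set has 1 state.

1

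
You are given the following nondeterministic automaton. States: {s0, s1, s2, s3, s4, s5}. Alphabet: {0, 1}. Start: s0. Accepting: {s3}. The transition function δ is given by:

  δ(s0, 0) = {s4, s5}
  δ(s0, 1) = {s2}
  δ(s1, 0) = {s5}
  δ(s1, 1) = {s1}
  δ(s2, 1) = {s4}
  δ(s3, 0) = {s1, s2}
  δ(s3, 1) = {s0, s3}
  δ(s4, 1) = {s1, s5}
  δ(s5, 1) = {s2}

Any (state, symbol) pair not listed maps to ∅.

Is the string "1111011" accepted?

No

Start in {s0}.
Read '1': s0→{s2}; now {s2}.
Read '1': s2→{s4}; now {s4}.
Read '1': s4→{s1, s5}; now {s1, s5}.
Read '1': s1→{s1}, s5→{s2}; now {s1, s2}.
Read '0': s1→{s5}, s2→∅; now {s5}.
Read '1': s5→{s2}; now {s2}.
Read '1': s2→{s4}; now {s4}.
The final set {s4} contains no accepting state.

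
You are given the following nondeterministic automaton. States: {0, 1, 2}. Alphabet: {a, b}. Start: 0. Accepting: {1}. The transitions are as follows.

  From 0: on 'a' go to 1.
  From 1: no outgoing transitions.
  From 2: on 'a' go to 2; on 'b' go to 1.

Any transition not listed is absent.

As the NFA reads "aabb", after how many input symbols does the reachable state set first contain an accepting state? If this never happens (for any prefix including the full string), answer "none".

Start in {0}.
Read 'a': {0} → {1}.
None of the earlier sets intersect F, but {1} does.

1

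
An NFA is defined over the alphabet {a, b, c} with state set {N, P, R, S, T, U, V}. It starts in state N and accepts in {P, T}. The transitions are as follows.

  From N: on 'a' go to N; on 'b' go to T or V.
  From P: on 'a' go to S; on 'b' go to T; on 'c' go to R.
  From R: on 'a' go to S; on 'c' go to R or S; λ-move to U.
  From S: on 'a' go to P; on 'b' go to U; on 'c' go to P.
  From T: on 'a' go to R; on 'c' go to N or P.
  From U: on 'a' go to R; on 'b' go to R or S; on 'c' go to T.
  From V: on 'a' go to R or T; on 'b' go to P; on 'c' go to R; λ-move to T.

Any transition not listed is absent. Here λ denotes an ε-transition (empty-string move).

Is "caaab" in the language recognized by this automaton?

No

Start in {N}.
Read 'c': N→∅; now ∅.
The set is empty and remains empty for the remaining 4 symbols.
The final set ∅ contains no accepting state.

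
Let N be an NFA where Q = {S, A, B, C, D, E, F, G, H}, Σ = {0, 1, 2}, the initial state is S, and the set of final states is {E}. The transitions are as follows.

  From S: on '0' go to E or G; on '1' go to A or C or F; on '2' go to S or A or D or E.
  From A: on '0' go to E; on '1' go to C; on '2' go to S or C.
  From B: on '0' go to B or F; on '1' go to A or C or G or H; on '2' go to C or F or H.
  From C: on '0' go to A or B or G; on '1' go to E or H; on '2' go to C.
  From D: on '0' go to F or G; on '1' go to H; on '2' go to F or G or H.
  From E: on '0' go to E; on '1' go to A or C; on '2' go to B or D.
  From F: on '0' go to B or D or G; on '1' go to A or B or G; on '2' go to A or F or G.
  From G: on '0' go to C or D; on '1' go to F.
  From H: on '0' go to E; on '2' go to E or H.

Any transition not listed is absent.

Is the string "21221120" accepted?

Yes

Start in {S}.
Read '2': S→{S, A, D, E}; now {S, A, D, E}.
Read '1': S→{A, C, F}, A→{C}, D→{H}, E→{A, C}; now {A, C, F, H}.
Read '2': A→{S, C}, C→{C}, F→{A, F, G}, H→{E, H}; now {S, A, C, E, F, G, H}.
Read '2': S→{S, A, D, E}, A→{S, C}, C→{C}, E→{B, D}, F→{A, F, G}, G→∅, H→{E, H}; now {S, A, B, C, D, E, F, G, H}.
Read '1': S→{A, C, F}, A→{C}, B→{A, C, G, H}, C→{E, H}, D→{H}, E→{A, C}, F→{A, B, G}, G→{F}, H→∅; now {A, B, C, E, F, G, H}.
Read '1': A→{C}, B→{A, C, G, H}, C→{E, H}, E→{A, C}, F→{A, B, G}, G→{F}, H→∅; now {A, B, C, E, F, G, H}.
Read '2': A→{S, C}, B→{C, F, H}, C→{C}, E→{B, D}, F→{A, F, G}, G→∅, H→{E, H}; now {S, A, B, C, D, E, F, G, H}.
Read '0': S→{E, G}, A→{E}, B→{B, F}, C→{A, B, G}, D→{F, G}, E→{E}, F→{B, D, G}, G→{C, D}, H→{E}; now {A, B, C, D, E, F, G}.
The final set {A, B, C, D, E, F, G} contains the accepting state E.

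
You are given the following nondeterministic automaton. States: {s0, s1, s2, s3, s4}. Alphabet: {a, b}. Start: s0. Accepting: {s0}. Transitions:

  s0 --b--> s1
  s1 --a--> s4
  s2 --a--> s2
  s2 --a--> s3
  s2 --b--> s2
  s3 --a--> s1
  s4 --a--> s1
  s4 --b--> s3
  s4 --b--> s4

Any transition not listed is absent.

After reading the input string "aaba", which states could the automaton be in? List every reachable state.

Start in {s0}.
Read 'a': s0→∅; now ∅.
The set is empty and remains empty for the remaining 3 symbols.

∅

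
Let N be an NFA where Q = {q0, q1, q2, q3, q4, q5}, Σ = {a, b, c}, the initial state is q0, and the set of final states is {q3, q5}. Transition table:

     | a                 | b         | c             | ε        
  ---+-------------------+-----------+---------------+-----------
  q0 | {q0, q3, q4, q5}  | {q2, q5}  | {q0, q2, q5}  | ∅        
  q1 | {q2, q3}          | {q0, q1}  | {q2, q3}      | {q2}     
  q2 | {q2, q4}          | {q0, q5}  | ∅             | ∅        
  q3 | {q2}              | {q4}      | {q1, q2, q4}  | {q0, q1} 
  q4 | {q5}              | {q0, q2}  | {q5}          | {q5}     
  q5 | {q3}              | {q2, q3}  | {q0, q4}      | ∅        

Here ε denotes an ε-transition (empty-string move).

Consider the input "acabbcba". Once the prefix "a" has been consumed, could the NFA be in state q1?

Yes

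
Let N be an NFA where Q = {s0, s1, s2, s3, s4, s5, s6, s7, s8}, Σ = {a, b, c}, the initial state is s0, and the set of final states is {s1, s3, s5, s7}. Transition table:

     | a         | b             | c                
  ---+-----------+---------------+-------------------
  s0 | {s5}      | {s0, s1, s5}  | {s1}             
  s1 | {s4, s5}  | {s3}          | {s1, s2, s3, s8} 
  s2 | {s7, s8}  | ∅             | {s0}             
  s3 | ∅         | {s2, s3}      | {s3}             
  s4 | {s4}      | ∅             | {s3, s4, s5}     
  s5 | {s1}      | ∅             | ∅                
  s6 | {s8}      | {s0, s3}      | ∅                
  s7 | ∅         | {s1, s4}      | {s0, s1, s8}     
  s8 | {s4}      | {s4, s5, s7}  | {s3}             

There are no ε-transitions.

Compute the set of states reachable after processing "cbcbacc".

{s1, s2, s3, s8}

Start in {s0}.
Read 'c': s0→{s1}; now {s1}.
Read 'b': s1→{s3}; now {s3}.
Read 'c': s3→{s3}; now {s3}.
Read 'b': s3→{s2, s3}; now {s2, s3}.
Read 'a': s2→{s7, s8}, s3→∅; now {s7, s8}.
Read 'c': s7→{s0, s1, s8}, s8→{s3}; now {s0, s1, s3, s8}.
Read 'c': s0→{s1}, s1→{s1, s2, s3, s8}, s3→{s3}, s8→{s3}; now {s1, s2, s3, s8}.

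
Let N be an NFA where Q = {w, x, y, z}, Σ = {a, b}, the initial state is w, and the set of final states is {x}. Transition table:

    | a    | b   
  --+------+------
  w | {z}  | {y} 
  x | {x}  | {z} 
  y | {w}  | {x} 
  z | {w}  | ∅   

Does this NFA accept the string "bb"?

Yes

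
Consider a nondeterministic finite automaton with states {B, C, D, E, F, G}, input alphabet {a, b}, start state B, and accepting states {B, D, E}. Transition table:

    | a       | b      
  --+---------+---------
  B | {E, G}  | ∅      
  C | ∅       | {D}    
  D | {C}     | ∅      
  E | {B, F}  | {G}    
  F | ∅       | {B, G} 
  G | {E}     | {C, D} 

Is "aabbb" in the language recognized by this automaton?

Yes

Start in {B}.
Read 'a': B→{E, G}; now {E, G}.
Read 'a': E→{B, F}, G→{E}; now {B, E, F}.
Read 'b': B→∅, E→{G}, F→{B, G}; now {B, G}.
Read 'b': B→∅, G→{C, D}; now {C, D}.
Read 'b': C→{D}, D→∅; now {D}.
The final set {D} contains the accepting state D.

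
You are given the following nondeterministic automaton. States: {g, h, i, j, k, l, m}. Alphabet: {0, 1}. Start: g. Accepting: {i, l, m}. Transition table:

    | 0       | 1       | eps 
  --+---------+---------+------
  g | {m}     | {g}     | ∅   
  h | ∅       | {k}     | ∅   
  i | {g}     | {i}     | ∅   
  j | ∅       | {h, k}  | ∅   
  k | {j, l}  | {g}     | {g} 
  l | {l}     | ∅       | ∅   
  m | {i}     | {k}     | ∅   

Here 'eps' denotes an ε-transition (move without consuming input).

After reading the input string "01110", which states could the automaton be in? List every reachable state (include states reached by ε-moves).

{m}

Start in {g}.
Read '0': {g} → {m}.
Read '1': {m} → {g, k}.
Read '1': {g, k} → {g}.
Read '1': {g} → {g}.
Read '0': {g} → {m}.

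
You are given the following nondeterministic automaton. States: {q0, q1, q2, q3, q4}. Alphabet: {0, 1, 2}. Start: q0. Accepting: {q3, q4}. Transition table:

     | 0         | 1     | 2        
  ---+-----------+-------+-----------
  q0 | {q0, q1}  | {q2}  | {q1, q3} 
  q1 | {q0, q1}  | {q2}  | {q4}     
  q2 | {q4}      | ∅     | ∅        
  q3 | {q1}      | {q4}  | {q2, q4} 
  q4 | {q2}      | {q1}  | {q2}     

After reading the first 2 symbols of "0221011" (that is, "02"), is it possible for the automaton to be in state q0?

Start in {q0}.
Read '0': {q0} → {q0, q1}.
Read '2': {q0, q1} → {q1, q3, q4}.
State q0 is not in {q1, q3, q4}.

No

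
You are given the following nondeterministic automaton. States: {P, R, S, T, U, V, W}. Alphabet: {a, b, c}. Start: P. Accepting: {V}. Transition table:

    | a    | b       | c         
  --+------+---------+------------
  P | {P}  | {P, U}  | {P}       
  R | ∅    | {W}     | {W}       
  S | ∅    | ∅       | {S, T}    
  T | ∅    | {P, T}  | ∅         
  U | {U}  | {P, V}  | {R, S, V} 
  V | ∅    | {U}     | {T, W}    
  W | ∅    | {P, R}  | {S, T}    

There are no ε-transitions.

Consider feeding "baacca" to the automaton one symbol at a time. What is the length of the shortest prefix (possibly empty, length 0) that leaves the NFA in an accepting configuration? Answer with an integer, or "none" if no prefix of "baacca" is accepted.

Start in {P}.
Read 'b': P→{P, U}; now {P, U}.
Read 'a': P→{P}, U→{U}; now {P, U}.
Read 'a': P→{P}, U→{U}; now {P, U}.
Read 'c': P→{P}, U→{R, S, V}; now {P, R, S, V}.
None of the earlier sets intersect F, but {P, R, S, V} does.

4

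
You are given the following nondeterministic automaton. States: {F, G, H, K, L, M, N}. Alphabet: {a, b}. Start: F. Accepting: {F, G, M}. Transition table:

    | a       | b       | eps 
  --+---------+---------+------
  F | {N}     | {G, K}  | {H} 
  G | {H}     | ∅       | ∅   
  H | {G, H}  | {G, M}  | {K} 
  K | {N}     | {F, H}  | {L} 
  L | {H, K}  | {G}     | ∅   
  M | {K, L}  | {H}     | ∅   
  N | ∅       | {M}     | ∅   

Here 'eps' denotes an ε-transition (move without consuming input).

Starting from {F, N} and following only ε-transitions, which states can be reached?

Begin with {F, N}.
ε-move F → H; add H.
ε-move H → K; add K.
ε-move K → L; add L.

{F, H, K, L, N}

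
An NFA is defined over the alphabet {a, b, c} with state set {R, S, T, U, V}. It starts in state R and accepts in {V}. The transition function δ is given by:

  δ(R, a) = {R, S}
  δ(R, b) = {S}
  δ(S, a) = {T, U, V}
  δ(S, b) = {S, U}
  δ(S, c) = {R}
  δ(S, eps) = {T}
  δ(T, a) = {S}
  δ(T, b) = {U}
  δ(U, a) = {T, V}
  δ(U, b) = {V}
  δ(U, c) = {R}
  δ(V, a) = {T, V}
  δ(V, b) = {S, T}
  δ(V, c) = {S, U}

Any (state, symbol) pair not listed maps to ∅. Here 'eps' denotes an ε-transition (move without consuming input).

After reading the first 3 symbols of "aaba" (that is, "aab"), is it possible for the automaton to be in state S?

Start in {R}.
Read 'a': {R} → {R, S, T}.
Read 'a': {R, S, T} → {R, S, T, U, V}.
Read 'b': {R, S, T, U, V} → {S, T, U, V}.
State S is in {S, T, U, V}.

Yes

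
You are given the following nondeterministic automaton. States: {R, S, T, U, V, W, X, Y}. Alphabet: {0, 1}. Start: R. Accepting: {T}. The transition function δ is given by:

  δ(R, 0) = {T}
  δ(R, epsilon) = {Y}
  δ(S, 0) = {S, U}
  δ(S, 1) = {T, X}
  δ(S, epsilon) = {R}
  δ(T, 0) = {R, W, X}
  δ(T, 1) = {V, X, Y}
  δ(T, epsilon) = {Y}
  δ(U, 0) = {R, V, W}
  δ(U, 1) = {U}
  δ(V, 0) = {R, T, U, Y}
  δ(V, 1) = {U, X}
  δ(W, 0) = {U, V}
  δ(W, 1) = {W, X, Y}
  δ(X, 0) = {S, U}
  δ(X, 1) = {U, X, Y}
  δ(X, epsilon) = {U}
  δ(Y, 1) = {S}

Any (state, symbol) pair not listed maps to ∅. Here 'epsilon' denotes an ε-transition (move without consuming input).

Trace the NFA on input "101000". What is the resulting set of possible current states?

{R, S, T, U, V, W, X, Y}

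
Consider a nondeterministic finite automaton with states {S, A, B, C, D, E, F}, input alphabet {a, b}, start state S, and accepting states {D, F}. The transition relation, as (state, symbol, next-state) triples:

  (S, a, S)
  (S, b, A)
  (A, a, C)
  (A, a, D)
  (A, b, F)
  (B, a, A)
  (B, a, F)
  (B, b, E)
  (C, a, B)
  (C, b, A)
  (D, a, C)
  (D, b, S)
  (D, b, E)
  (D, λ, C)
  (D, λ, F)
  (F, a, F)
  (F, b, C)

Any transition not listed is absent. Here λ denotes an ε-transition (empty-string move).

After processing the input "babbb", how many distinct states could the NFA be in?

Start in {S}.
Read 'b': {S} → {A}.
Read 'a': {A} → {C, D, F}.
Read 'b': {C, D, F} → {S, A, C, E}.
Read 'b': {S, A, C, E} → {A, F}.
Read 'b': {A, F} → {C, F}.
That set has 2 states.

2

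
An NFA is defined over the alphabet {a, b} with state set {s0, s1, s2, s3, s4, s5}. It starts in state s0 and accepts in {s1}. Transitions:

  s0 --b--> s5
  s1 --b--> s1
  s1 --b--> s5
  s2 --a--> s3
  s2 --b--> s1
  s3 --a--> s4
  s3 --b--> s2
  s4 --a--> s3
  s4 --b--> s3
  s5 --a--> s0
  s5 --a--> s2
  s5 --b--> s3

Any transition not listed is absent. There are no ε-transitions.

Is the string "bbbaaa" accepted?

Start in {s0}.
Read 'b': s0→{s5}; now {s5}.
Read 'b': s5→{s3}; now {s3}.
Read 'b': s3→{s2}; now {s2}.
Read 'a': s2→{s3}; now {s3}.
Read 'a': s3→{s4}; now {s4}.
Read 'a': s4→{s3}; now {s3}.
The final set {s3} contains no accepting state.

No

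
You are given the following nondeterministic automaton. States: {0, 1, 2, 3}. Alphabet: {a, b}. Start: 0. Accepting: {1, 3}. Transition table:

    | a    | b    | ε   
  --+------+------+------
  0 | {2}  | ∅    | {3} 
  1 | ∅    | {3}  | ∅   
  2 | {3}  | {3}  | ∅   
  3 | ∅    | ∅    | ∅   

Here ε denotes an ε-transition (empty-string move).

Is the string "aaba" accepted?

Start: ε-closure({0}) = {0, 3}.
Read 'a': {0, 3} → {2}.
Read 'a': {2} → {3}.
Read 'b': {3} → ∅.
The set is empty and remains empty for the remaining 1 symbol.
The final set ∅ contains no accepting state.

No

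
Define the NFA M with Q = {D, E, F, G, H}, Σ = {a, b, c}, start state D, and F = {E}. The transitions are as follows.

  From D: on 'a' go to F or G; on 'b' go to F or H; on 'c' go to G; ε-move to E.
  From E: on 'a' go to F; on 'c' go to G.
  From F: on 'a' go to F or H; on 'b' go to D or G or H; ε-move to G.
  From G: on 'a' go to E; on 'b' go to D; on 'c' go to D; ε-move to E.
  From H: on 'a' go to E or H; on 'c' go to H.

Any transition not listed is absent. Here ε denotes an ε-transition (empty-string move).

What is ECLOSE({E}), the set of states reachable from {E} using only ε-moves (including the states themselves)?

Begin with {E}.
No ε-moves leave this set, so the closure equals the set itself.

{E}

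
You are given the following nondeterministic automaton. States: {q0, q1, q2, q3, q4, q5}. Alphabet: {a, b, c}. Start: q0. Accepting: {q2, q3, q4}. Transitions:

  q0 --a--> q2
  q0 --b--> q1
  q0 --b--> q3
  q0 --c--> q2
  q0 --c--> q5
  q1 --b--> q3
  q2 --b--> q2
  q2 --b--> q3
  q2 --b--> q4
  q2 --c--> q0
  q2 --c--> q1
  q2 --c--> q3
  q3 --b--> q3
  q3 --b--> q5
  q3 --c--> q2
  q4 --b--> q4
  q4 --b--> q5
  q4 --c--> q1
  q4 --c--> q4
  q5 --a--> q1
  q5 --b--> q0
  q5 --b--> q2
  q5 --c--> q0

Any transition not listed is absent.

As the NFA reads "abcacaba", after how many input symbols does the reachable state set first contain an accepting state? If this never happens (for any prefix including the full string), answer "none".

Start in {q0}.
Read 'a': {q0} → {q2}.
None of the earlier sets intersect F, but {q2} does.

1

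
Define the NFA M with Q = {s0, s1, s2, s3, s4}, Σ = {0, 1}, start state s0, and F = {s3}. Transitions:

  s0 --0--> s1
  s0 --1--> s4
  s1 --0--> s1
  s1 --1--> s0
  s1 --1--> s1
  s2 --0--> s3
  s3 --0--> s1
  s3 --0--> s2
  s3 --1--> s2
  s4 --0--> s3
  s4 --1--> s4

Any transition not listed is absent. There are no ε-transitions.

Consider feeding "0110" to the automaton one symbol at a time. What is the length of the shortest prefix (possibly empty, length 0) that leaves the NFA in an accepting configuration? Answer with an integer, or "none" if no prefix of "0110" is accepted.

Start in {s0}.
Read '0': {s0} → {s1}.
Read '1': {s1} → {s0, s1}.
Read '1': {s0, s1} → {s0, s1, s4}.
Read '0': {s0, s1, s4} → {s1, s3}.
None of the earlier sets intersect F, but {s1, s3} does.

4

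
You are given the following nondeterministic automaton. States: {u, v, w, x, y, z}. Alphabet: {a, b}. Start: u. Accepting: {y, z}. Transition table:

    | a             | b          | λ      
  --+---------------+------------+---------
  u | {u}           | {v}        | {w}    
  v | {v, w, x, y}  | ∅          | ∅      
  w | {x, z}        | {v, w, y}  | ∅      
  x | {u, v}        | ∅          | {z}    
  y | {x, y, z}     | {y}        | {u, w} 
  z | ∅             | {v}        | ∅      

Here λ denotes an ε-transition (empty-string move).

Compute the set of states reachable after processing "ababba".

Start: ε-closure({u}) = {u, w}.
Read 'a': {u, w} → {u, w, x, z}.
Read 'b': {u, w, x, z} → {u, v, w, y}.
Read 'a': {u, v, w, y} → {u, v, w, x, y, z}.
Read 'b': {u, v, w, x, y, z} → {u, v, w, y}.
Read 'b': {u, v, w, y} → {u, v, w, y}.
Read 'a': {u, v, w, y} → {u, v, w, x, y, z}.

{u, v, w, x, y, z}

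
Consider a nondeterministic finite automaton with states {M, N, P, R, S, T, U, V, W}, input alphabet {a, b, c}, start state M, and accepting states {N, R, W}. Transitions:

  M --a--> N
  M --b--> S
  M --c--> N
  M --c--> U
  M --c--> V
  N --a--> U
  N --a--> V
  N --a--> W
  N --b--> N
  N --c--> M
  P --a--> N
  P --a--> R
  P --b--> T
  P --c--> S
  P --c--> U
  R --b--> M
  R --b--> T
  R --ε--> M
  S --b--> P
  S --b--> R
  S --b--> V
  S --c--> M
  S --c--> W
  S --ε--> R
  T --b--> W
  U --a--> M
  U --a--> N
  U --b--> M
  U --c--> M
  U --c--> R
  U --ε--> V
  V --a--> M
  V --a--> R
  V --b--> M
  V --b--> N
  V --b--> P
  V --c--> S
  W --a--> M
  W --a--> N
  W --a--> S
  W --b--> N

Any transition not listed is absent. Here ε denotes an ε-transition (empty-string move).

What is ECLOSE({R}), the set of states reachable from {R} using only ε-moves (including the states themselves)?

Begin with {R}.
ε-move R → M; add M.

{M, R}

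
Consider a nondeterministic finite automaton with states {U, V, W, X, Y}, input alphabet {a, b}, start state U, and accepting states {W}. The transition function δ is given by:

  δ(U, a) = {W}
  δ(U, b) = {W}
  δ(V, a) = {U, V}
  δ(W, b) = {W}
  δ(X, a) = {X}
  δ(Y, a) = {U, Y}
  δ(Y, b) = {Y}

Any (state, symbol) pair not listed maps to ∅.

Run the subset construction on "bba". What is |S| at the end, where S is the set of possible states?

0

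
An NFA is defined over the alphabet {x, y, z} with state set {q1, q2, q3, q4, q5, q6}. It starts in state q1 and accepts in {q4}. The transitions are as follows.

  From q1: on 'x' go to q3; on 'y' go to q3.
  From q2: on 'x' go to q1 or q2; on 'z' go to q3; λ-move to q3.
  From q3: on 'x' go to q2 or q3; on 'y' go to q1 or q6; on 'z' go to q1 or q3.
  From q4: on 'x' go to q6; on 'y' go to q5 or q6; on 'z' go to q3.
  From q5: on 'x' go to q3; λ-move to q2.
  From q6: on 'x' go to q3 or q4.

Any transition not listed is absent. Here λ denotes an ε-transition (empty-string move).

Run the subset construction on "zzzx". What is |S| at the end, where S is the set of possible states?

Start in {q1}.
Read 'z': q1→∅; now ∅.
The set is empty and remains empty for the remaining 3 symbols.
That set has 0 states.

0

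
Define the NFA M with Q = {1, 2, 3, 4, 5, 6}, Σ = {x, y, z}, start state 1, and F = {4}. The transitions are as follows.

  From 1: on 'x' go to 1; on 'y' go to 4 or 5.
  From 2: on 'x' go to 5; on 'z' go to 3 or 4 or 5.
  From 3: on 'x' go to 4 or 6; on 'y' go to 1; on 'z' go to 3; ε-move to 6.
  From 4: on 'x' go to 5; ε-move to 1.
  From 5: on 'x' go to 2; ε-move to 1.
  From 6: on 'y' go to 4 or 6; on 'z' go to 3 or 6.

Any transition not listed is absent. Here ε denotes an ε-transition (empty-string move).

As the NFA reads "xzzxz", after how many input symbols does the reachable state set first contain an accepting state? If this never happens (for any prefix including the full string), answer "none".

none

Start in {1}.
Read 'x': {1} → {1}.
Read 'z': {1} → ∅.
The set is empty and remains empty for the remaining 3 symbols.
No reachable set along the way intersects F.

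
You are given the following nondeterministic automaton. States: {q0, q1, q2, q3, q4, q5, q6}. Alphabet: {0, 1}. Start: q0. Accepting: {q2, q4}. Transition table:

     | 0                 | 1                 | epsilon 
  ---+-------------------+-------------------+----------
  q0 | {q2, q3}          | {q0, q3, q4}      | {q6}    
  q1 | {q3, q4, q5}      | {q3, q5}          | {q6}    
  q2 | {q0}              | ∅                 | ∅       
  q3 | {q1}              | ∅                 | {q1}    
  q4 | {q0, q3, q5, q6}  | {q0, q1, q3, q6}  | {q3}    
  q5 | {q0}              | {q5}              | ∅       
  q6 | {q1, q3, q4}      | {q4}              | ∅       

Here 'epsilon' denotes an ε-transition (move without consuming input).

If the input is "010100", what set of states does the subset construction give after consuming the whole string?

Start: ε-closure({q0}) = {q0, q6}.
Read '0': q0→{q2, q3}, q6→{q1, q3, q4}; union {q1, q2, q3, q4}; ε-closure = {q1, q2, q3, q4, q6}.
Read '1': q1→{q3, q5}, q2→∅, q3→∅, q4→{q0, q1, q3, q6}, q6→{q4}; now {q0, q1, q3, q4, q5, q6}.
Read '0': q0→{q2, q3}, q1→{q3, q4, q5}, q3→{q1}, q4→{q0, q3, q5, q6}, q5→{q0}, q6→{q1, q3, q4}; now {q0, q1, q2, q3, q4, q5, q6}.
Read '1': q0→{q0, q3, q4}, q1→{q3, q5}, q2→∅, q3→∅, q4→{q0, q1, q3, q6}, q5→{q5}, q6→{q4}; now {q0, q1, q3, q4, q5, q6}.
Read '0': q0→{q2, q3}, q1→{q3, q4, q5}, q3→{q1}, q4→{q0, q3, q5, q6}, q5→{q0}, q6→{q1, q3, q4}; now {q0, q1, q2, q3, q4, q5, q6}.
Read '0': q0→{q2, q3}, q1→{q3, q4, q5}, q2→{q0}, q3→{q1}, q4→{q0, q3, q5, q6}, q5→{q0}, q6→{q1, q3, q4}; now {q0, q1, q2, q3, q4, q5, q6}.

{q0, q1, q2, q3, q4, q5, q6}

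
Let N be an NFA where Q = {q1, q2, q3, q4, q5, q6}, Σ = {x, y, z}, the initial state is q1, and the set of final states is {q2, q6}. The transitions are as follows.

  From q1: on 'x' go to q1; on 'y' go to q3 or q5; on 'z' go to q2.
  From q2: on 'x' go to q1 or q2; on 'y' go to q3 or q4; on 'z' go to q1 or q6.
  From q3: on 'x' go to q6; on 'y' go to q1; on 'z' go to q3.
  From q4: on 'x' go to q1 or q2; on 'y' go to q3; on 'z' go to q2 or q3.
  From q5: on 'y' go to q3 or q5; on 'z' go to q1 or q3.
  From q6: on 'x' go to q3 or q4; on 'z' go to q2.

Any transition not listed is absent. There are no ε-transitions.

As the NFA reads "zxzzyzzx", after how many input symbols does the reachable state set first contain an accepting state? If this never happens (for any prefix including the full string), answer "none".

Start in {q1}.
Read 'z': {q1} → {q2}.
None of the earlier sets intersect F, but {q2} does.

1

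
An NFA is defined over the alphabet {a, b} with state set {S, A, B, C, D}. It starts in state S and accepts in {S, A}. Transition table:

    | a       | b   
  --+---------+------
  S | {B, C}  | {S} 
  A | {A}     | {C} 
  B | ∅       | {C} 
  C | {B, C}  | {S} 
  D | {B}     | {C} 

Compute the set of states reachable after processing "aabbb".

{S}

Start in {S}.
Read 'a': {S} → {B, C}.
Read 'a': {B, C} → {B, C}.
Read 'b': {B, C} → {S, C}.
Read 'b': {S, C} → {S}.
Read 'b': {S} → {S}.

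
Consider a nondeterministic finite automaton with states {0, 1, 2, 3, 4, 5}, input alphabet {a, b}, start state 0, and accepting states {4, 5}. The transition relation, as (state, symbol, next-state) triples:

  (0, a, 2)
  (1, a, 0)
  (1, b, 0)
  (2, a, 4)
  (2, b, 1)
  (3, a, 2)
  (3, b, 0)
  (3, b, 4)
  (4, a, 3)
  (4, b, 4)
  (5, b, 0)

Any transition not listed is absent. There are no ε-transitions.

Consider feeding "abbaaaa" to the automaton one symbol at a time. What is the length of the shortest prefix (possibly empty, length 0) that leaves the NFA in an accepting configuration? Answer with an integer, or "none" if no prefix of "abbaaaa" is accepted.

Start in {0}.
Read 'a': 0→{2}; now {2}.
Read 'b': 2→{1}; now {1}.
Read 'b': 1→{0}; now {0}.
Read 'a': 0→{2}; now {2}.
Read 'a': 2→{4}; now {4}.
None of the earlier sets intersect F, but {4} does.

5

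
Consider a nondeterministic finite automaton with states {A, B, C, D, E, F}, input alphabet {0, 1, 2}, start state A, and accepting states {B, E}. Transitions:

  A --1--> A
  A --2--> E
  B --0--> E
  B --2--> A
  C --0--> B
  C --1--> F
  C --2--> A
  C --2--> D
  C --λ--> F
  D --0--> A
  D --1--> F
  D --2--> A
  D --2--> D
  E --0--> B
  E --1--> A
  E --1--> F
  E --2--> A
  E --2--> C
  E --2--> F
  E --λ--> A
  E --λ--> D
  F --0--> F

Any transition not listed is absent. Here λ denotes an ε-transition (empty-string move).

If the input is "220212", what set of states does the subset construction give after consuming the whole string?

{A, D, E}

Start in {A}.
Read '2': A→{E}; union {E}; ε-closure = {A, D, E}.
Read '2': A→{E}, D→{A, D}, E→{A, C, F}; now {A, C, D, E, F}.
Read '0': A→∅, C→{B}, D→{A}, E→{B}, F→{F}; now {A, B, F}.
Read '2': A→{E}, B→{A}, F→∅; union {A, E}; ε-closure = {A, D, E}.
Read '1': A→{A}, D→{F}, E→{A, F}; now {A, F}.
Read '2': A→{E}, F→∅; union {E}; ε-closure = {A, D, E}.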